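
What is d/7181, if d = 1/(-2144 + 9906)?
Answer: 1/55738922 ≈ 1.7941e-8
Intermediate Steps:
d = 1/7762 ≈ 0.00012883
d/7181 = (1/7762)/7181 = (1/7762)*(1/7181) = 1/55738922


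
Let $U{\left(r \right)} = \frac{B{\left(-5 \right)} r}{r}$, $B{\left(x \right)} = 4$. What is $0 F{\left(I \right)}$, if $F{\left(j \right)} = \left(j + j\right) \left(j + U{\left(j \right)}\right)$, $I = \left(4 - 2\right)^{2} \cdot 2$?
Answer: $0$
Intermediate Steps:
$U{\left(r \right)} = 4$ ($U{\left(r \right)} = \frac{4 r}{r} = 4$)
$I = 8$ ($I = 2^{2} \cdot 2 = 4 \cdot 2 = 8$)
$F{\left(j \right)} = 2 j \left(4 + j\right)$ ($F{\left(j \right)} = \left(j + j\right) \left(j + 4\right) = 2 j \left(4 + j\right)$)
$0 F{\left(I \right)} = 0 \cdot 2 \cdot 8 \left(4 + 8\right) = 0 \cdot 2 \cdot 8 \cdot 12 = 0 \cdot 192 = 0$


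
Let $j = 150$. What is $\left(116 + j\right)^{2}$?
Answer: $70756$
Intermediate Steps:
$\left(116 + j\right)^{2} = \left(116 + 150\right)^{2} = 266^{2} = 70756$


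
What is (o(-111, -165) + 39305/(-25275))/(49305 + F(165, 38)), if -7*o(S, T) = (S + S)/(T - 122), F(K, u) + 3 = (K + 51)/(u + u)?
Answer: -321384221/9513586472040 ≈ -3.3782e-5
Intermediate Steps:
F(K, u) = -3 + (51 + K)/(2*u) (F(K, u) = -3 + (K + 51)/(u + u) = -3 + (51 + K)/((2*u)) = -3 + (51 + K)*(1/(2*u)) = -3 + (51 + K)/(2*u))
o(S, T) = -2*S/(7*(-122 + T)) (o(S, T) = -(S + S)/(7*(T - 122)) = -2*S/(7*(-122 + T)))
(o(-111, -165) + 39305/(-25275))/(49305 + F(165, 38)) = (-2*(-111)/(-854 + 7*(-165)) + 39305/(-25275))/(49305 + (1/2)*(51 + 165 - 6*38)/38) = (-2*(-111)/(-854 - 1155) + 39305*(-1/25275))/(49305 + (1/2)*(1/38)*(51 + 165 - 228)) = (-2*(-111)/(-2009) - 7861/5055)/(49305 + (1/2)*(1/38)*(-12)) = (-2*(-111)*(-1/2009) - 7861/5055)/(49305 - 3/19) = (-222/2009 - 7861/5055)/(936792/19) = -16914959/10155495*19/936792 = -321384221/9513586472040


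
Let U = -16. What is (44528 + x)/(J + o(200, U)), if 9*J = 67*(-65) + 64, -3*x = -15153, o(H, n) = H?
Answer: -446211/2491 ≈ -179.13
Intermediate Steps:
x = 5051 (x = -⅓*(-15153) = 5051)
J = -4291/9 (J = (67*(-65) + 64)/9 = (-4355 + 64)/9 = (⅑)*(-4291) = -4291/9 ≈ -476.78)
(44528 + x)/(J + o(200, U)) = (44528 + 5051)/(-4291/9 + 200) = 49579/(-2491/9) = 49579*(-9/2491) = -446211/2491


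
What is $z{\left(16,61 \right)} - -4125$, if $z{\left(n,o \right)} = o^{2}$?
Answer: $7846$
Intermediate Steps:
$z{\left(16,61 \right)} - -4125 = 61^{2} - -4125 = 3721 + 4125 = 7846$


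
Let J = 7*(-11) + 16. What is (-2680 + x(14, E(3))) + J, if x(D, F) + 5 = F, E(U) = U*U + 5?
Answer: -2732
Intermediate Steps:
E(U) = 5 + U² (E(U) = U² + 5 = 5 + U²)
x(D, F) = -5 + F
J = -61 (J = -77 + 16 = -61)
(-2680 + x(14, E(3))) + J = (-2680 + (-5 + (5 + 3²))) - 61 = (-2680 + (-5 + (5 + 9))) - 61 = (-2680 + (-5 + 14)) - 61 = (-2680 + 9) - 61 = -2671 - 61 = -2732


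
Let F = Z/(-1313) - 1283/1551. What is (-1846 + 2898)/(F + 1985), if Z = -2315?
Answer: 2142359076/4044285041 ≈ 0.52973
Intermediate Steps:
F = 1905986/2036463 (F = -2315/(-1313) - 1283/1551 = -2315*(-1/1313) - 1283*1/1551 = 2315/1313 - 1283/1551 = 1905986/2036463 ≈ 0.93593)
(-1846 + 2898)/(F + 1985) = (-1846 + 2898)/(1905986/2036463 + 1985) = 1052/(4044285041/2036463) = 1052*(2036463/4044285041) = 2142359076/4044285041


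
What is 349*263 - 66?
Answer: 91721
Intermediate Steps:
349*263 - 66 = 91787 - 66 = 91721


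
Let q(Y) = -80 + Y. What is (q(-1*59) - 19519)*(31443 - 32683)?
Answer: 24375920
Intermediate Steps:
(q(-1*59) - 19519)*(31443 - 32683) = ((-80 - 1*59) - 19519)*(31443 - 32683) = ((-80 - 59) - 19519)*(-1240) = (-139 - 19519)*(-1240) = -19658*(-1240) = 24375920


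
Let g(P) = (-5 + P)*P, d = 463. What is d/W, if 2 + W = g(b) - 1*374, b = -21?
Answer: 463/170 ≈ 2.7235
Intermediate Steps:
g(P) = P*(-5 + P)
W = 170 (W = -2 + (-21*(-5 - 21) - 1*374) = -2 + (-21*(-26) - 374) = -2 + (546 - 374) = -2 + 172 = 170)
d/W = 463/170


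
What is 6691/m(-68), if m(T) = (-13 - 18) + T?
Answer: -6691/99 ≈ -67.586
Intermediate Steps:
m(T) = -31 + T
6691/m(-68) = 6691/(-31 - 68) = 6691/(-99) = 6691*(-1/99) = -6691/99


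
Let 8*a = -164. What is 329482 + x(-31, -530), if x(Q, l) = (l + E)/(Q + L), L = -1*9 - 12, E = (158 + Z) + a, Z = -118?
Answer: 34267149/104 ≈ 3.2949e+5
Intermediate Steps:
a = -41/2 (a = (⅛)*(-164) = -41/2 ≈ -20.500)
E = 39/2 (E = (158 - 118) - 41/2 = 40 - 41/2 = 39/2 ≈ 19.500)
L = -21 (L = -9 - 12 = -21)
x(Q, l) = (39/2 + l)/(-21 + Q) (x(Q, l) = (l + 39/2)/(Q - 21) = (39/2 + l)/(-21 + Q))
329482 + x(-31, -530) = 329482 + (39/2 - 530)/(-21 - 31) = 329482 - 1021/2/(-52) = 329482 - 1/52*(-1021/2) = 329482 + 1021/104 = 34267149/104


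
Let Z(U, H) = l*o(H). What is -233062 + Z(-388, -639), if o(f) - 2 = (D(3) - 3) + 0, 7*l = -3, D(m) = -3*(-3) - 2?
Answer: -1631452/7 ≈ -2.3306e+5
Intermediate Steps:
D(m) = 7 (D(m) = 9 - 2 = 7)
l = -3/7 (l = (1/7)*(-3) = -3/7 ≈ -0.42857)
o(f) = 6 (o(f) = 2 + ((7 - 3) + 0) = 2 + (4 + 0) = 2 + 4 = 6)
Z(U, H) = -18/7 (Z(U, H) = -3/7*6 = -18/7)
-233062 + Z(-388, -639) = -233062 - 18/7 = -1631452/7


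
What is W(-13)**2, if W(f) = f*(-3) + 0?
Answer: 1521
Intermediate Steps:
W(f) = -3*f (W(f) = -3*f + 0 = -3*f)
W(-13)**2 = (-3*(-13))**2 = 39**2 = 1521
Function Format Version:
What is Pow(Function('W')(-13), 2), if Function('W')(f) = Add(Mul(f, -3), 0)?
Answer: 1521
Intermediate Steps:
Function('W')(f) = Mul(-3, f) (Function('W')(f) = Add(Mul(-3, f), 0) = Mul(-3, f))
Pow(Function('W')(-13), 2) = Pow(Mul(-3, -13), 2) = Pow(39, 2) = 1521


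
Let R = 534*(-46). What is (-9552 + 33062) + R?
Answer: -1054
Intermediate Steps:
R = -24564
(-9552 + 33062) + R = (-9552 + 33062) - 24564 = 23510 - 24564 = -1054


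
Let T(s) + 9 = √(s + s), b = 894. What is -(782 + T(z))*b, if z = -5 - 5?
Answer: -691062 - 1788*I*√5 ≈ -6.9106e+5 - 3998.1*I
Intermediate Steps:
z = -10
T(s) = -9 + √2*√s (T(s) = -9 + √(s + s) = -9 + √(2*s) = -9 + √2*√s)
-(782 + T(z))*b = -(782 + (-9 + √2*√(-10)))*894 = -(782 + (-9 + √2*(I*√10)))*894 = -(782 + (-9 + 2*I*√5))*894 = -(773 + 2*I*√5)*894 = -(691062 + 1788*I*√5) = -691062 - 1788*I*√5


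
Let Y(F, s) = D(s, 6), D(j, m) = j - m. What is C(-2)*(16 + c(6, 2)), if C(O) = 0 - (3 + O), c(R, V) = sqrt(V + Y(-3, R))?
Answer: -16 - sqrt(2) ≈ -17.414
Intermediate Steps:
Y(F, s) = -6 + s (Y(F, s) = s - 1*6 = s - 6 = -6 + s)
c(R, V) = sqrt(-6 + R + V) (c(R, V) = sqrt(V + (-6 + R)) = sqrt(-6 + R + V))
C(O) = -3 - O (C(O) = 0 + (-3 - O) = -3 - O)
C(-2)*(16 + c(6, 2)) = (-3 - 1*(-2))*(16 + sqrt(-6 + 6 + 2)) = (-3 + 2)*(16 + sqrt(2)) = -(16 + sqrt(2)) = -16 - sqrt(2)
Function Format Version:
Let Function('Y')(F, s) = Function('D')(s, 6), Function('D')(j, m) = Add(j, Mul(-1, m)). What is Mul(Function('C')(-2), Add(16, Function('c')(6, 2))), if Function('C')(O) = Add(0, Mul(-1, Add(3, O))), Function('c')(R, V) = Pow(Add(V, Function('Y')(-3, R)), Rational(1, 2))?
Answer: Add(-16, Mul(-1, Pow(2, Rational(1, 2)))) ≈ -17.414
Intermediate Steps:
Function('Y')(F, s) = Add(-6, s) (Function('Y')(F, s) = Add(s, Mul(-1, 6)) = Add(s, -6) = Add(-6, s))
Function('c')(R, V) = Pow(Add(-6, R, V), Rational(1, 2)) (Function('c')(R, V) = Pow(Add(V, Add(-6, R)), Rational(1, 2)) = Pow(Add(-6, R, V), Rational(1, 2)))
Function('C')(O) = Add(-3, Mul(-1, O)) (Function('C')(O) = Add(0, Add(-3, Mul(-1, O))) = Add(-3, Mul(-1, O)))
Mul(Function('C')(-2), Add(16, Function('c')(6, 2))) = Mul(Add(-3, Mul(-1, -2)), Add(16, Pow(Add(-6, 6, 2), Rational(1, 2)))) = Mul(Add(-3, 2), Add(16, Pow(2, Rational(1, 2)))) = Mul(-1, Add(16, Pow(2, Rational(1, 2)))) = Add(-16, Mul(-1, Pow(2, Rational(1, 2))))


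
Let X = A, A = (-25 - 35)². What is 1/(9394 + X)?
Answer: 1/12994 ≈ 7.6959e-5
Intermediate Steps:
A = 3600 (A = (-60)² = 3600)
X = 3600
1/(9394 + X) = 1/(9394 + 3600) = 1/12994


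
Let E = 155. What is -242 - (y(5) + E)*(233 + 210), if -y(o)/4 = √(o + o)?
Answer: -68907 + 1772*√10 ≈ -63303.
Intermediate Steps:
y(o) = -4*√2*√o (y(o) = -4*√(o + o) = -4*√2*√o)
-242 - (y(5) + E)*(233 + 210) = -242 - (-4*√2*√5 + 155)*(233 + 210) = -242 - (-4*√10 + 155)*443 = -242 - (155 - 4*√10)*443 = -242 - (68665 - 1772*√10) = -242 + (-68665 + 1772*√10) = -68907 + 1772*√10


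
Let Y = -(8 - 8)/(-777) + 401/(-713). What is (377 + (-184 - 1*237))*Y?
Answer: 17644/713 ≈ 24.746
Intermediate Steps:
Y = -401/713 (Y = -1*0*(-1/777) + 401*(-1/713) = 0*(-1/777) - 401/713 = 0 - 401/713 = -401/713 ≈ -0.56241)
(377 + (-184 - 1*237))*Y = (377 + (-184 - 1*237))*(-401/713) = (377 + (-184 - 237))*(-401/713) = (377 - 421)*(-401/713) = -44*(-401/713) = 17644/713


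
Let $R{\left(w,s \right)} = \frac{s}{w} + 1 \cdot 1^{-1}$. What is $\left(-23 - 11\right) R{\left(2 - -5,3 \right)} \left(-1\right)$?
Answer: $\frac{340}{7} \approx 48.571$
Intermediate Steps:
$R{\left(w,s \right)} = 1 + \frac{s}{w}$ ($R{\left(w,s \right)} = \frac{s}{w} + 1 \cdot 1 = \frac{s}{w} + 1 = 1 + \frac{s}{w}$)
$\left(-23 - 11\right) R{\left(2 - -5,3 \right)} \left(-1\right) = \left(-23 - 11\right) \frac{3 + \left(2 - -5\right)}{2 - -5} \left(-1\right) = \left(-23 - 11\right) \frac{3 + \left(2 + 5\right)}{2 + 5} \left(-1\right) = - 34 \frac{3 + 7}{7} \left(-1\right) = - 34 \cdot \frac{1}{7} \cdot 10 \left(-1\right) = \left(-34\right) \frac{10}{7} \left(-1\right) = \left(- \frac{340}{7}\right) \left(-1\right) = \frac{340}{7}$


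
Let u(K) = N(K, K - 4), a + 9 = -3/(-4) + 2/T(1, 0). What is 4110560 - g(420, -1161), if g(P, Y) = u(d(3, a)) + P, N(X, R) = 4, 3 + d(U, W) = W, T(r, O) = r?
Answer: 4110136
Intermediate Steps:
a = -25/4 (a = -9 + (-3/(-4) + 2/1) = -9 + (-3*(-¼) + 2*1) = -9 + (¾ + 2) = -9 + 11/4 = -25/4 ≈ -6.2500)
d(U, W) = -3 + W
u(K) = 4
g(P, Y) = 4 + P
4110560 - g(420, -1161) = 4110560 - (4 + 420) = 4110560 - 1*424 = 4110560 - 424 = 4110136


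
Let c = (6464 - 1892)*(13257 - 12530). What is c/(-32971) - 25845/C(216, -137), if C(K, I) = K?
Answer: -523361933/2373912 ≈ -220.46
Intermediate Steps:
c = 3323844 (c = 4572*727 = 3323844)
c/(-32971) - 25845/C(216, -137) = 3323844/(-32971) - 25845/216 = 3323844*(-1/32971) - 25845*1/216 = -3323844/32971 - 8615/72 = -523361933/2373912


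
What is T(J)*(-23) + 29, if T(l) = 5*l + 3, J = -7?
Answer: 765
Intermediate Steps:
T(l) = 3 + 5*l
T(J)*(-23) + 29 = (3 + 5*(-7))*(-23) + 29 = (3 - 35)*(-23) + 29 = -32*(-23) + 29 = 736 + 29 = 765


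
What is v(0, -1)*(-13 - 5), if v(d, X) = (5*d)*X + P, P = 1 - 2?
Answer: 18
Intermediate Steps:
P = -1
v(d, X) = -1 + 5*X*d (v(d, X) = (5*d)*X - 1 = 5*X*d - 1 = -1 + 5*X*d)
v(0, -1)*(-13 - 5) = (-1 + 5*(-1)*0)*(-13 - 5) = (-1 + 0)*(-18) = -1*(-18) = 18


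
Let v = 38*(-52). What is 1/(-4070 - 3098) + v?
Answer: -14163969/7168 ≈ -1976.0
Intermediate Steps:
v = -1976
1/(-4070 - 3098) + v = 1/(-4070 - 3098) - 1976 = 1/(-7168) - 1976 = -1/7168 - 1976 = -14163969/7168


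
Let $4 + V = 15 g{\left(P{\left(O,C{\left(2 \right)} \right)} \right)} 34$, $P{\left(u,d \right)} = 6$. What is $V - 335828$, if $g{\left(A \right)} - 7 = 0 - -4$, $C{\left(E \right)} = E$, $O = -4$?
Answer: $-330222$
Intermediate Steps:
$g{\left(A \right)} = 11$ ($g{\left(A \right)} = 7 + \left(0 - -4\right) = 7 + \left(0 + 4\right) = 7 + 4 = 11$)
$V = 5606$ ($V = -4 + 15 \cdot 11 \cdot 34 = -4 + 165 \cdot 34 = -4 + 5610 = 5606$)
$V - 335828 = 5606 - 335828 = -330222$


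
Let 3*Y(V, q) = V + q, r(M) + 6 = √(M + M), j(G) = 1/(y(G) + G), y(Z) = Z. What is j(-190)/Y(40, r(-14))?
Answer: -51/224960 + 3*I*√7/224960 ≈ -0.00022671 + 3.5283e-5*I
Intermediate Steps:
j(G) = 1/(2*G) (j(G) = 1/(G + G) = 1/(2*G))
r(M) = -6 + √2*√M (r(M) = -6 + √(M + M) = -6 + √(2*M) = -6 + √2*√M)
Y(V, q) = V/3 + q/3 (Y(V, q) = (V + q)/3 = V/3 + q/3)
j(-190)/Y(40, r(-14)) = ((½)/(-190))/((⅓)*40 + (-6 + √2*√(-14))/3) = ((½)*(-1/190))/(40/3 + (-6 + √2*(I*√14))/3) = -1/(380*(40/3 + (-6 + 2*I*√7)/3)) = -1/(380*(40/3 + (-2 + 2*I*√7/3))) = -1/(380*(34/3 + 2*I*√7/3))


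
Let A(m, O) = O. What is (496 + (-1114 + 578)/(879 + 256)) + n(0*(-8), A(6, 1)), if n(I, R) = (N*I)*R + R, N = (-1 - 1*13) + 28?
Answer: 563559/1135 ≈ 496.53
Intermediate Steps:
N = 14 (N = (-1 - 13) + 28 = -14 + 28 = 14)
n(I, R) = R + 14*I*R (n(I, R) = (14*I)*R + R = 14*I*R + R = R + 14*I*R)
(496 + (-1114 + 578)/(879 + 256)) + n(0*(-8), A(6, 1)) = (496 + (-1114 + 578)/(879 + 256)) + 1*(1 + 14*(0*(-8))) = (496 - 536/1135) + 1*(1 + 14*0) = (496 - 536*1/1135) + 1*(1 + 0) = (496 - 536/1135) + 1*1 = 562424/1135 + 1 = 563559/1135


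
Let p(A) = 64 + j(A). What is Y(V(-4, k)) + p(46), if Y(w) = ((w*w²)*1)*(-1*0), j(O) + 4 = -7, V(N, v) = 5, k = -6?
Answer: 53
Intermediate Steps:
j(O) = -11 (j(O) = -4 - 7 = -11)
p(A) = 53 (p(A) = 64 - 11 = 53)
Y(w) = 0 (Y(w) = (w³*1)*0 = w³*0 = 0)
Y(V(-4, k)) + p(46) = 0 + 53 = 53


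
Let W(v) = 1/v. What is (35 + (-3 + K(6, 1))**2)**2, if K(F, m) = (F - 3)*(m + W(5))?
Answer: 781456/625 ≈ 1250.3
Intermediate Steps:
W(v) = 1/v
K(F, m) = (-3 + F)*(1/5 + m) (K(F, m) = (F - 3)*(m + 1/5) = (-3 + F)*(m + 1/5) = (-3 + F)*(1/5 + m))
(35 + (-3 + K(6, 1))**2)**2 = (35 + (-3 + (-3/5 - 3*1 + (1/5)*6 + 6*1))**2)**2 = (35 + (-3 + (-3/5 - 3 + 6/5 + 6))**2)**2 = (35 + (-3 + 18/5)**2)**2 = (35 + (3/5)**2)**2 = (35 + 9/25)**2 = (884/25)**2 = 781456/625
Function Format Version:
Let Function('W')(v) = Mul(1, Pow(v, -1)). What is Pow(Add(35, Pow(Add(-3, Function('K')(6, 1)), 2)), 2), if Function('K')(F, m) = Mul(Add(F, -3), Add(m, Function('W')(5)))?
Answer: Rational(781456, 625) ≈ 1250.3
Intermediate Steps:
Function('W')(v) = Pow(v, -1)
Function('K')(F, m) = Mul(Add(-3, F), Add(Rational(1, 5), m)) (Function('K')(F, m) = Mul(Add(F, -3), Add(m, Pow(5, -1))) = Mul(Add(-3, F), Add(m, Rational(1, 5))) = Mul(Add(-3, F), Add(Rational(1, 5), m)))
Pow(Add(35, Pow(Add(-3, Function('K')(6, 1)), 2)), 2) = Pow(Add(35, Pow(Add(-3, Add(Rational(-3, 5), Mul(-3, 1), Mul(Rational(1, 5), 6), Mul(6, 1))), 2)), 2) = Pow(Add(35, Pow(Add(-3, Add(Rational(-3, 5), -3, Rational(6, 5), 6)), 2)), 2) = Pow(Add(35, Pow(Add(-3, Rational(18, 5)), 2)), 2) = Pow(Add(35, Pow(Rational(3, 5), 2)), 2) = Pow(Add(35, Rational(9, 25)), 2) = Pow(Rational(884, 25), 2) = Rational(781456, 625)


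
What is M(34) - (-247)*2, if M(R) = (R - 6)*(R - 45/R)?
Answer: 23952/17 ≈ 1408.9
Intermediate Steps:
M(R) = (-6 + R)*(R - 45/R)
M(34) - (-247)*2 = (-45 + 34**2 - 6*34 + 270/34) - (-247)*2 = (-45 + 1156 - 204 + 270*(1/34)) - 1*(-494) = (-45 + 1156 - 204 + 135/17) + 494 = 15554/17 + 494 = 23952/17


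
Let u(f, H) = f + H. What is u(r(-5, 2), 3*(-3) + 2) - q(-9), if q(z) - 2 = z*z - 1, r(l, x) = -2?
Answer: -91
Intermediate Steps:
q(z) = 1 + z² (q(z) = 2 + (z*z - 1) = 2 + (z² - 1) = 2 + (-1 + z²) = 1 + z²)
u(f, H) = H + f
u(r(-5, 2), 3*(-3) + 2) - q(-9) = ((3*(-3) + 2) - 2) - (1 + (-9)²) = ((-9 + 2) - 2) - (1 + 81) = (-7 - 2) - 1*82 = -9 - 82 = -91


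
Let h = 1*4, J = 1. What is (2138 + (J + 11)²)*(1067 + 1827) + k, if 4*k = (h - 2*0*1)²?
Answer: 6604112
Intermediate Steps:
h = 4
k = 4 (k = (4 - 2*0*1)²/4 = (4 + 0*1)²/4 = (4 + 0)²/4 = (¼)*4² = (¼)*16 = 4)
(2138 + (J + 11)²)*(1067 + 1827) + k = (2138 + (1 + 11)²)*(1067 + 1827) + 4 = (2138 + 12²)*2894 + 4 = (2138 + 144)*2894 + 4 = 2282*2894 + 4 = 6604108 + 4 = 6604112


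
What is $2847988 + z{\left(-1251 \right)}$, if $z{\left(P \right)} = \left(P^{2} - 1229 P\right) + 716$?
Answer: $5951184$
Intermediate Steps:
$z{\left(P \right)} = 716 + P^{2} - 1229 P$
$2847988 + z{\left(-1251 \right)} = 2847988 + \left(716 + \left(-1251\right)^{2} - -1537479\right) = 2847988 + \left(716 + 1565001 + 1537479\right) = 2847988 + 3103196 = 5951184$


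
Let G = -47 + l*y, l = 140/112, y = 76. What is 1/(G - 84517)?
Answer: -1/84469 ≈ -1.1839e-5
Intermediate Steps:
l = 5/4 (l = 140*(1/112) = 5/4 ≈ 1.2500)
G = 48 (G = -47 + (5/4)*76 = -47 + 95 = 48)
1/(G - 84517) = 1/(48 - 84517) = 1/(-84469) = -1/84469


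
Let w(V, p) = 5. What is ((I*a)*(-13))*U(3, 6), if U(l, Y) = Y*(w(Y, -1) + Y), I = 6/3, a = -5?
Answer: 8580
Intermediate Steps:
I = 2 (I = 6*(1/3) = 2)
U(l, Y) = Y*(5 + Y)
((I*a)*(-13))*U(3, 6) = ((2*(-5))*(-13))*(6*(5 + 6)) = (-10*(-13))*(6*11) = 130*66 = 8580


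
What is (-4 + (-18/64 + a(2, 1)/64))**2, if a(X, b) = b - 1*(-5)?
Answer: 4489/256 ≈ 17.535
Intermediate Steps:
a(X, b) = 5 + b (a(X, b) = b + 5 = 5 + b)
(-4 + (-18/64 + a(2, 1)/64))**2 = (-4 + (-18/64 + (5 + 1)/64))**2 = (-4 + (-18*1/64 + 6*(1/64)))**2 = (-4 + (-9/32 + 3/32))**2 = (-4 - 3/16)**2 = (-67/16)**2 = 4489/256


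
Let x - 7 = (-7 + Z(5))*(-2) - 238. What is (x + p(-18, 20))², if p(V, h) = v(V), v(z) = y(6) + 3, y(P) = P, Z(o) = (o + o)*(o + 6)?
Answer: 183184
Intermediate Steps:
Z(o) = 2*o*(6 + o) (Z(o) = (2*o)*(6 + o) = 2*o*(6 + o))
x = -437 (x = 7 + ((-7 + 2*5*(6 + 5))*(-2) - 238) = 7 + ((-7 + 2*5*11)*(-2) - 238) = 7 + ((-7 + 110)*(-2) - 238) = 7 + (103*(-2) - 238) = 7 + (-206 - 238) = 7 - 444 = -437)
v(z) = 9 (v(z) = 6 + 3 = 9)
p(V, h) = 9
(x + p(-18, 20))² = (-437 + 9)² = (-428)² = 183184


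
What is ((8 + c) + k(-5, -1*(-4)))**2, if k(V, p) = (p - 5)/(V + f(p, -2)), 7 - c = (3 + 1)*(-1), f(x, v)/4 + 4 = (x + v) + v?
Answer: 160000/441 ≈ 362.81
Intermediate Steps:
f(x, v) = -16 + 4*x + 8*v (f(x, v) = -16 + 4*((x + v) + v) = -16 + 4*((v + x) + v) = -16 + 4*(x + 2*v) = -16 + (4*x + 8*v) = -16 + 4*x + 8*v)
c = 11 (c = 7 - (3 + 1)*(-1) = 7 - 4*(-1) = 7 - 1*(-4) = 7 + 4 = 11)
k(V, p) = (-5 + p)/(-32 + V + 4*p) (k(V, p) = (p - 5)/(V + (-16 + 4*p + 8*(-2))) = (-5 + p)/(V + (-16 + 4*p - 16)) = (-5 + p)/(V + (-32 + 4*p)) = (-5 + p)/(-32 + V + 4*p))
((8 + c) + k(-5, -1*(-4)))**2 = ((8 + 11) + (-5 - 1*(-4))/(-32 - 5 + 4*(-1*(-4))))**2 = (19 + (-5 + 4)/(-32 - 5 + 4*4))**2 = (19 - 1/(-32 - 5 + 16))**2 = (19 - 1/(-21))**2 = (19 - 1/21*(-1))**2 = (19 + 1/21)**2 = (400/21)**2 = 160000/441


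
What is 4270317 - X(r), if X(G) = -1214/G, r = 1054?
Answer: 2250457666/527 ≈ 4.2703e+6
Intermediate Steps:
4270317 - X(r) = 4270317 - (-1214)/1054 = 4270317 - 1*(-607/527) = 4270317 + 607/527 = 2250457666/527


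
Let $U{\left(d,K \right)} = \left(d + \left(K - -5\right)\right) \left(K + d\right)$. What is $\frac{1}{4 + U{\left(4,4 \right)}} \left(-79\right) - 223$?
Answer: $- \frac{24163}{108} \approx -223.73$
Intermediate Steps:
$U{\left(d,K \right)} = \left(K + d\right) \left(5 + K + d\right)$ ($U{\left(d,K \right)} = \left(d + \left(K + 5\right)\right) \left(K + d\right) = \left(d + \left(5 + K\right)\right) \left(K + d\right) = \left(5 + K + d\right) \left(K + d\right) = \left(K + d\right) \left(5 + K + d\right)$)
$\frac{1}{4 + U{\left(4,4 \right)}} \left(-79\right) - 223 = \frac{1}{4 + \left(4^{2} + 4^{2} + 5 \cdot 4 + 5 \cdot 4 + 2 \cdot 4 \cdot 4\right)} \left(-79\right) - 223 = \frac{1}{4 + \left(16 + 16 + 20 + 20 + 32\right)} \left(-79\right) - 223 = \frac{1}{4 + 104} \left(-79\right) - 223 = \frac{1}{108} \left(-79\right) - 223 = - \frac{79}{108} - 223 = - \frac{24163}{108}$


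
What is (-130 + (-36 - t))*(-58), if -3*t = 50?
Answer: 25984/3 ≈ 8661.3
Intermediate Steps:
t = -50/3 (t = -1/3*50 = -50/3 ≈ -16.667)
(-130 + (-36 - t))*(-58) = (-130 + (-36 - 1*(-50/3)))*(-58) = (-130 + (-36 + 50/3))*(-58) = (-130 - 58/3)*(-58) = -448/3*(-58) = 25984/3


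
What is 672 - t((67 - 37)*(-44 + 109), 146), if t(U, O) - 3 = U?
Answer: -1281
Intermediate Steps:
t(U, O) = 3 + U
672 - t((67 - 37)*(-44 + 109), 146) = 672 - (3 + (67 - 37)*(-44 + 109)) = 672 - (3 + 30*65) = 672 - (3 + 1950) = 672 - 1*1953 = 672 - 1953 = -1281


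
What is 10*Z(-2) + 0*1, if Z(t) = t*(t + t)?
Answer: 80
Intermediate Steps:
Z(t) = 2*t**2 (Z(t) = t*(2*t) = 2*t**2)
10*Z(-2) + 0*1 = 10*(2*(-2)**2) + 0*1 = 10*(2*4) + 0 = 10*8 + 0 = 80 + 0 = 80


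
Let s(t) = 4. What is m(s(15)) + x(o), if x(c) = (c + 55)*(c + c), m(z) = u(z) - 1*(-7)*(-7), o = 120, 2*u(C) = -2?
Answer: 41950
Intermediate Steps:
u(C) = -1 (u(C) = (½)*(-2) = -1)
m(z) = -50 (m(z) = -1 - 1*(-7)*(-7) = -1 + 7*(-7) = -1 - 49 = -50)
x(c) = 2*c*(55 + c) (x(c) = (55 + c)*(2*c) = 2*c*(55 + c))
m(s(15)) + x(o) = -50 + 2*120*(55 + 120) = -50 + 2*120*175 = -50 + 42000 = 41950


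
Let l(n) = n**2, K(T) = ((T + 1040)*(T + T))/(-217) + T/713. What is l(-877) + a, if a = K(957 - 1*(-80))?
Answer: 3739653044/4991 ≈ 7.4928e+5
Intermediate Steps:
K(T) = T/713 - 2*T*(1040 + T)/217 (K(T) = ((1040 + T)*(2*T))*(-1/217) + T*(1/713) = (2*T*(1040 + T))*(-1/217) + T/713 = -2*T*(1040 + T)/217 + T/713 = T/713 - 2*T*(1040 + T)/217)
a = -99069795/4991 (a = -(957 - 1*(-80))*(47833 + 46*(957 - 1*(-80)))/4991 = -(957 + 80)*(47833 + 46*(957 + 80))/4991 = -1/4991*1037*(47833 + 46*1037) = -1/4991*1037*(47833 + 47702) = -1/4991*1037*95535 = -99069795/4991 ≈ -19850.)
l(-877) + a = (-877)**2 - 99069795/4991 = 769129 - 99069795/4991 = 3739653044/4991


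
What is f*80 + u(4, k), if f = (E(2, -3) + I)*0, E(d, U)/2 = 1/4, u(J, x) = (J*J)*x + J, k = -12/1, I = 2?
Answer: -188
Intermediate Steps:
k = -12 (k = -12*1 = -12)
u(J, x) = J + x*J² (u(J, x) = J²*x + J = x*J² + J = J + x*J²)
E(d, U) = ½ (E(d, U) = 2/4 = 2*(¼) = ½)
f = 0 (f = (½ + 2)*0 = (5/2)*0 = 0)
f*80 + u(4, k) = 0*80 + 4*(1 + 4*(-12)) = 0 + 4*(1 - 48) = 0 + 4*(-47) = 0 - 188 = -188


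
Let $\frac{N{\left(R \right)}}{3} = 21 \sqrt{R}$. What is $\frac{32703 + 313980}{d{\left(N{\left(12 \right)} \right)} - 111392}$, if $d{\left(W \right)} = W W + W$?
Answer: $- \frac{5526473703}{1016450017} - \frac{21841029 \sqrt{3}}{2032900034} \approx -5.4556$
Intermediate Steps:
$N{\left(R \right)} = 63 \sqrt{R}$ ($N{\left(R \right)} = 3 \cdot 21 \sqrt{R} = 63 \sqrt{R}$)
$d{\left(W \right)} = W + W^{2}$ ($d{\left(W \right)} = W^{2} + W = W + W^{2}$)
$\frac{32703 + 313980}{d{\left(N{\left(12 \right)} \right)} - 111392} = \frac{32703 + 313980}{63 \sqrt{12} \left(1 + 63 \sqrt{12}\right) - 111392} = \frac{346683}{63 \cdot 2 \sqrt{3} \left(1 + 63 \cdot 2 \sqrt{3}\right) - 111392} = \frac{346683}{126 \sqrt{3} \left(1 + 126 \sqrt{3}\right) - 111392} = \frac{346683}{-111392 + 126 \sqrt{3} \left(1 + 126 \sqrt{3}\right)}$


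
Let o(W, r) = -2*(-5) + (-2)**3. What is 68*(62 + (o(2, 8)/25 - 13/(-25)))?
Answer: 21284/5 ≈ 4256.8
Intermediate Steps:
o(W, r) = 2 (o(W, r) = 10 - 8 = 2)
68*(62 + (o(2, 8)/25 - 13/(-25))) = 68*(62 + (2/25 - 13/(-25))) = 68*(62 + (2*(1/25) - 13*(-1/25))) = 68*(62 + (2/25 + 13/25)) = 68*(62 + 3/5) = 68*(313/5) = 21284/5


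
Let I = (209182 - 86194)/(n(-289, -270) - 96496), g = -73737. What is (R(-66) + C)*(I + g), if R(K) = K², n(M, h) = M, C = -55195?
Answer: 362825667059187/96785 ≈ 3.7488e+9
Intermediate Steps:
I = -122988/96785 (I = (209182 - 86194)/(-289 - 96496) = 122988/(-96785) = 122988*(-1/96785) = -122988/96785 ≈ -1.2707)
(R(-66) + C)*(I + g) = ((-66)² - 55195)*(-122988/96785 - 73737) = (4356 - 55195)*(-7136758533/96785) = -50839*(-7136758533/96785) = 362825667059187/96785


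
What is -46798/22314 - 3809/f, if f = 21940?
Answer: -555871073/244784580 ≈ -2.2709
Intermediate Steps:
-46798/22314 - 3809/f = -46798/22314 - 3809/21940 = -46798*1/22314 - 3809*1/21940 = -23399/11157 - 3809/21940 = -555871073/244784580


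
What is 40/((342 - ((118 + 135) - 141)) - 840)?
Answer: -4/61 ≈ -0.065574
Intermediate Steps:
40/((342 - ((118 + 135) - 141)) - 840) = 40/((342 - (253 - 141)) - 840) = 40/((342 - 1*112) - 840) = 40/((342 - 112) - 840) = 40/(230 - 840) = 40/(-610) = 40*(-1/610) = -4/61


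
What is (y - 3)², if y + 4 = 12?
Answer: 25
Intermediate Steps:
y = 8 (y = -4 + 12 = 8)
(y - 3)² = (8 - 3)² = 5² = 25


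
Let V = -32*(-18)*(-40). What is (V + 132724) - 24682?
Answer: 85002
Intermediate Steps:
V = -23040 (V = 576*(-40) = -23040)
(V + 132724) - 24682 = (-23040 + 132724) - 24682 = 109684 - 24682 = 85002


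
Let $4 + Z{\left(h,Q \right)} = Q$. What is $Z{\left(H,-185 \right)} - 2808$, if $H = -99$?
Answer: $-2997$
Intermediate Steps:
$Z{\left(h,Q \right)} = -4 + Q$
$Z{\left(H,-185 \right)} - 2808 = \left(-4 - 185\right) - 2808 = -189 + \left(-7330 + 4522\right) = -189 - 2808 = -2997$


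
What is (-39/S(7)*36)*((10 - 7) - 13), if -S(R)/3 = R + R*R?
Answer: -585/7 ≈ -83.571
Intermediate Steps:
S(R) = -3*R - 3*R² (S(R) = -3*(R + R*R) = -3*(R + R²) = -3*R - 3*R²)
(-39/S(7)*36)*((10 - 7) - 13) = (-39*(-1/(21*(1 + 7)))*36)*((10 - 7) - 13) = (-39/((-3*7*8))*36)*(3 - 13) = (-39/(-168)*36)*(-10) = (-39*(-1/168)*36)*(-10) = ((13/56)*36)*(-10) = (117/14)*(-10) = -585/7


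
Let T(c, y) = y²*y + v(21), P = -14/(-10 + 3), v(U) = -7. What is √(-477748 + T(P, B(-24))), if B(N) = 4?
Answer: I*√477691 ≈ 691.15*I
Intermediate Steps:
P = 2 (P = -14/(-7) = -14*(-⅐) = 2)
T(c, y) = -7 + y³ (T(c, y) = y²*y - 7 = y³ - 7 = -7 + y³)
√(-477748 + T(P, B(-24))) = √(-477748 + (-7 + 4³)) = √(-477748 + (-7 + 64)) = √(-477748 + 57) = √(-477691) = I*√477691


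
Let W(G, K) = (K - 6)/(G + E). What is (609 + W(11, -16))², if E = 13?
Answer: 53246209/144 ≈ 3.6977e+5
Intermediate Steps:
W(G, K) = (-6 + K)/(13 + G) (W(G, K) = (K - 6)/(G + 13) = (-6 + K)/(13 + G))
(609 + W(11, -16))² = (609 + (-6 - 16)/(13 + 11))² = (609 - 22/24)² = (609 + (1/24)*(-22))² = (609 - 11/12)² = (7297/12)² = 53246209/144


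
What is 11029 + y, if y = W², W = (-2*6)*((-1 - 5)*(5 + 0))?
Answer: 140629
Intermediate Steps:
W = 360 (W = -(-72)*5 = -12*(-30) = 360)
y = 129600 (y = 360² = 129600)
11029 + y = 11029 + 129600 = 140629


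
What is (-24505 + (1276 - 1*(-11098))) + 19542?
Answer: 7411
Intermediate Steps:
(-24505 + (1276 - 1*(-11098))) + 19542 = (-24505 + (1276 + 11098)) + 19542 = (-24505 + 12374) + 19542 = -12131 + 19542 = 7411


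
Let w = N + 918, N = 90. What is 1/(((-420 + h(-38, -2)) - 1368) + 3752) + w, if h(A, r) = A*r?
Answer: 2056321/2040 ≈ 1008.0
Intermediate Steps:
w = 1008 (w = 90 + 918 = 1008)
1/(((-420 + h(-38, -2)) - 1368) + 3752) + w = 1/(((-420 - 38*(-2)) - 1368) + 3752) + 1008 = 1/(((-420 + 76) - 1368) + 3752) + 1008 = 1/((-344 - 1368) + 3752) + 1008 = 1/(-1712 + 3752) + 1008 = 1/2040 + 1008 = 2056321/2040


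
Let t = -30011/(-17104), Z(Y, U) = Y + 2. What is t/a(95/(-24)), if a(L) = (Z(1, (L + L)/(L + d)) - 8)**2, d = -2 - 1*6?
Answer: 30011/427600 ≈ 0.070185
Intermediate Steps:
d = -8 (d = -2 - 6 = -8)
Z(Y, U) = 2 + Y
a(L) = 25 (a(L) = ((2 + 1) - 8)**2 = (3 - 8)**2 = (-5)**2 = 25)
t = 30011/17104 (t = -30011*(-1/17104) = 30011/17104 ≈ 1.7546)
t/a(95/(-24)) = (30011/17104)/25 = (30011/17104)*(1/25) = 30011/427600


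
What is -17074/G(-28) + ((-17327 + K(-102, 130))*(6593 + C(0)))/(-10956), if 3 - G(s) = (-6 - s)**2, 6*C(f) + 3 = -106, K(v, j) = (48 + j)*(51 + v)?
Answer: 502156432909/31619016 ≈ 15881.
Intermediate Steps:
C(f) = -109/6 (C(f) = -1/2 + (1/6)*(-106) = -1/2 - 53/3 = -109/6)
G(s) = 3 - (-6 - s)**2
-17074/G(-28) + ((-17327 + K(-102, 130))*(6593 + C(0)))/(-10956) = -17074/(3 - (6 - 28)**2) + ((-17327 + (2448 + 48*(-102) + 51*130 + 130*(-102)))*(6593 - 109/6))/(-10956) = -17074/(3 - 1*(-22)**2) + ((-17327 + (2448 - 4896 + 6630 - 13260))*(39449/6))*(-1/10956) = -17074/(3 - 1*484) + ((-17327 - 9078)*(39449/6))*(-1/10956) = -17074/(3 - 484) - 26405*39449/6*(-1/10956) = -17074/(-481) - 1041650845/6*(-1/10956) = -17074*(-1/481) + 1041650845/65736 = 17074/481 + 1041650845/65736 = 502156432909/31619016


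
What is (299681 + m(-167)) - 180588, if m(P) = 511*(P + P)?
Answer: -51581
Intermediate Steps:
m(P) = 1022*P (m(P) = 511*(2*P) = 1022*P)
(299681 + m(-167)) - 180588 = (299681 + 1022*(-167)) - 180588 = (299681 - 170674) - 180588 = 129007 - 180588 = -51581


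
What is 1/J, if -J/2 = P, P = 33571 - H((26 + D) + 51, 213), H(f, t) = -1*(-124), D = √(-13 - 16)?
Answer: -1/66894 ≈ -1.4949e-5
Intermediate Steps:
D = I*√29 (D = √(-29) = I*√29 ≈ 5.3852*I)
H(f, t) = 124
P = 33447 (P = 33571 - 1*124 = 33571 - 124 = 33447)
J = -66894 (J = -2*33447 = -66894)
1/J = 1/(-66894) = -1/66894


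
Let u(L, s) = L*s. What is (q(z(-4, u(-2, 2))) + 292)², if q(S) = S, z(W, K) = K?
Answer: 82944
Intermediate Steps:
(q(z(-4, u(-2, 2))) + 292)² = (-2*2 + 292)² = (-4 + 292)² = 288² = 82944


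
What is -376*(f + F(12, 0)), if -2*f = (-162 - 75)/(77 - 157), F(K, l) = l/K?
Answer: 11139/20 ≈ 556.95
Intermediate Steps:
f = -237/160 (f = -(-162 - 75)/(2*(77 - 157)) = -(-237)/(2*(-80)) = -(-237)*(-1)/(2*80) = -½*237/80 = -237/160 ≈ -1.4813)
-376*(f + F(12, 0)) = -376*(-237/160 + 0/12) = -376*(-237/160 + 0*(1/12)) = -376*(-237/160 + 0) = -376*(-237/160) = 11139/20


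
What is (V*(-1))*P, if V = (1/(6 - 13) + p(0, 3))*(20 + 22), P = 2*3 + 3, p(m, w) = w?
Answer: -1080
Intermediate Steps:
P = 9 (P = 6 + 3 = 9)
V = 120 (V = (1/(6 - 13) + 3)*(20 + 22) = (1/(-7) + 3)*42 = (-⅐ + 3)*42 = (20/7)*42 = 120)
(V*(-1))*P = (120*(-1))*9 = -120*9 = -1080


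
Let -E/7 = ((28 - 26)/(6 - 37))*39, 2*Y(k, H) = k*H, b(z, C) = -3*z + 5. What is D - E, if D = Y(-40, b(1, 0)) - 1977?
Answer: -63073/31 ≈ -2034.6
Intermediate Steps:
b(z, C) = 5 - 3*z
Y(k, H) = H*k/2 (Y(k, H) = (k*H)/2 = (H*k)/2 = H*k/2)
D = -2017 (D = (½)*(5 - 3*1)*(-40) - 1977 = (½)*(5 - 3)*(-40) - 1977 = (½)*2*(-40) - 1977 = -40 - 1977 = -2017)
E = 546/31 (E = -7*(28 - 26)/(6 - 37)*39 = -7*2/(-31)*39 = -7*2*(-1/31)*39 = -(-14)*39/31 = -7*(-78/31) = 546/31 ≈ 17.613)
D - E = -2017 - 1*546/31 = -2017 - 546/31 = -63073/31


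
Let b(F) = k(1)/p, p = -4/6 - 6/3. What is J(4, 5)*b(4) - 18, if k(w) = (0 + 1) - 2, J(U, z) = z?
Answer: -129/8 ≈ -16.125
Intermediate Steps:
k(w) = -1 (k(w) = 1 - 2 = -1)
p = -8/3 (p = -4*⅙ - 6*⅓ = -⅔ - 2 = -8/3 ≈ -2.6667)
b(F) = 3/8 (b(F) = -1/(-8/3) = -1*(-3/8) = 3/8)
J(4, 5)*b(4) - 18 = 5*(3/8) - 18 = 15/8 - 18 = -129/8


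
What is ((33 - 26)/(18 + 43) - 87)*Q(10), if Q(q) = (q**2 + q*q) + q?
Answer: -1113000/61 ≈ -18246.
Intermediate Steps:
Q(q) = q + 2*q**2 (Q(q) = (q**2 + q**2) + q = 2*q**2 + q = q + 2*q**2)
((33 - 26)/(18 + 43) - 87)*Q(10) = ((33 - 26)/(18 + 43) - 87)*(10*(1 + 2*10)) = (7/61 - 87)*(10*(1 + 20)) = (7*(1/61) - 87)*(10*21) = (7/61 - 87)*210 = -5300/61*210 = -1113000/61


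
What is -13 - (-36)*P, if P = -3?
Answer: -121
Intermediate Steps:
-13 - (-36)*P = -13 - (-36)*(-3) = -13 - 12*9 = -13 - 108 = -121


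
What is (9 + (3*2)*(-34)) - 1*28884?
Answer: -29079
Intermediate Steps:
(9 + (3*2)*(-34)) - 1*28884 = (9 + 6*(-34)) - 28884 = (9 - 204) - 28884 = -195 - 28884 = -29079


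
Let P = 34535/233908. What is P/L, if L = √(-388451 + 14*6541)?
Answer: -34535*I*√296877/69441905316 ≈ -0.00027097*I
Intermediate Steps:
P = 34535/233908 (P = 34535*(1/233908) = 34535/233908 ≈ 0.14764)
L = I*√296877 (L = √(-388451 + 91574) = √(-296877) = I*√296877 ≈ 544.86*I)
P/L = 34535/(233908*((I*√296877))) = 34535*(-I*√296877/296877)/233908 = -34535*I*√296877/69441905316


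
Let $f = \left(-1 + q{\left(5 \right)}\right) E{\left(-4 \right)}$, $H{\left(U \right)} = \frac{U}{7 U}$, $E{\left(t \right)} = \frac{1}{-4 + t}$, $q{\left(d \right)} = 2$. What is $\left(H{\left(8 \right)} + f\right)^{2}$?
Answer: $\frac{1}{3136} \approx 0.00031888$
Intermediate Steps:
$H{\left(U \right)} = \frac{1}{7}$ ($H{\left(U \right)} = U \frac{1}{7 U} = \frac{1}{7}$)
$f = - \frac{1}{8}$ ($f = \frac{-1 + 2}{-4 - 4} = 1 \frac{1}{-8} = 1 \left(- \frac{1}{8}\right) = - \frac{1}{8} \approx -0.125$)
$\left(H{\left(8 \right)} + f\right)^{2} = \left(\frac{1}{7} - \frac{1}{8}\right)^{2} = \left(\frac{1}{56}\right)^{2} = \frac{1}{3136}$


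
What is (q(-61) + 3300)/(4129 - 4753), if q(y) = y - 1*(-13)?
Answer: -271/52 ≈ -5.2115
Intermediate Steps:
q(y) = 13 + y (q(y) = y + 13 = 13 + y)
(q(-61) + 3300)/(4129 - 4753) = ((13 - 61) + 3300)/(4129 - 4753) = (-48 + 3300)/(-624) = 3252*(-1/624) = -271/52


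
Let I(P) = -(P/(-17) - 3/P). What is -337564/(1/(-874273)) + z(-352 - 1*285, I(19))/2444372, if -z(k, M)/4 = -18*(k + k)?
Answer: 25763950718761352/87299 ≈ 2.9512e+11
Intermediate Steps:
I(P) = 3/P + P/17 (I(P) = -(P*(-1/17) - 3/P) = -(-P/17 - 3/P) = -(-3/P - P/17) = 3/P + P/17)
z(k, M) = 144*k (z(k, M) = -(-72)*(k + k) = -(-72)*2*k = -(-144)*k = 144*k)
-337564/(1/(-874273)) + z(-352 - 1*285, I(19))/2444372 = -337564/(1/(-874273)) + (144*(-352 - 1*285))/2444372 = -337564/(-1/874273) + (144*(-352 - 285))*(1/2444372) = -337564*(-874273) + (144*(-637))*(1/2444372) = 295123090972 - 91728*1/2444372 = 295123090972 - 3276/87299 = 25763950718761352/87299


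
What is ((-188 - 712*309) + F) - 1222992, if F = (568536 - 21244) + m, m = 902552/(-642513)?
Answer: -575625729200/642513 ≈ -8.9590e+5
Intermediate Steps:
m = -902552/642513 (m = 902552*(-1/642513) = -902552/642513 ≈ -1.4047)
F = 351641322244/642513 (F = (568536 - 21244) - 902552/642513 = 547292 - 902552/642513 = 351641322244/642513 ≈ 5.4729e+5)
((-188 - 712*309) + F) - 1222992 = ((-188 - 712*309) + 351641322244/642513) - 1222992 = ((-188 - 220008) + 351641322244/642513) - 1222992 = (-220196 + 351641322244/642513) - 1222992 = 210162529696/642513 - 1222992 = -575625729200/642513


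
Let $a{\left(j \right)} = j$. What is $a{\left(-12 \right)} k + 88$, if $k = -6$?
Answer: $160$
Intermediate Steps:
$a{\left(-12 \right)} k + 88 = \left(-12\right) \left(-6\right) + 88 = 72 + 88 = 160$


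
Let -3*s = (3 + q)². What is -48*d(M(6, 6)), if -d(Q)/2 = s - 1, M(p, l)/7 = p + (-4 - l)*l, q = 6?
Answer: -2688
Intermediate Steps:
s = -27 (s = -(3 + 6)²/3 = -⅓*9² = -⅓*81 = -27)
M(p, l) = 7*p + 7*l*(-4 - l) (M(p, l) = 7*(p + (-4 - l)*l) = 7*(p + l*(-4 - l)) = 7*p + 7*l*(-4 - l))
d(Q) = 56 (d(Q) = -2*(-27 - 1) = -2*(-28) = 56)
-48*d(M(6, 6)) = -48*56 = -2688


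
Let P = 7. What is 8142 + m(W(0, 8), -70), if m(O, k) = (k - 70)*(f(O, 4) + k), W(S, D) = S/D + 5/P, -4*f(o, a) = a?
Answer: 18082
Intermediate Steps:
f(o, a) = -a/4
W(S, D) = 5/7 + S/D (W(S, D) = S/D + 5/7 = 5/7 + S/D)
m(O, k) = (-1 + k)*(-70 + k) (m(O, k) = (k - 70)*(-¼*4 + k) = (-70 + k)*(-1 + k) = (-1 + k)*(-70 + k))
8142 + m(W(0, 8), -70) = 8142 + (70 + (-70)² - 71*(-70)) = 8142 + (70 + 4900 + 4970) = 8142 + 9940 = 18082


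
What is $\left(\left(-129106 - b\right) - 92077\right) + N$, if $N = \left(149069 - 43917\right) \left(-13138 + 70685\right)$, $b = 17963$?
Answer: $6050942998$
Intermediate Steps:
$N = 6051182144$ ($N = 105152 \cdot 57547 = 6051182144$)
$\left(\left(-129106 - b\right) - 92077\right) + N = \left(\left(-129106 - 17963\right) - 92077\right) + 6051182144 = \left(-147069 - 92077\right) + 6051182144 = -239146 + 6051182144 = 6050942998$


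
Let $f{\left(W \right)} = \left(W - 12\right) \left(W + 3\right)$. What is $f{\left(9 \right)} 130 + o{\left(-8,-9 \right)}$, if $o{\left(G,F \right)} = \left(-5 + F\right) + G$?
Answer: $-4702$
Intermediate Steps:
$o{\left(G,F \right)} = -5 + F + G$
$f{\left(W \right)} = \left(-12 + W\right) \left(3 + W\right)$
$f{\left(9 \right)} 130 + o{\left(-8,-9 \right)} = \left(-36 + 9^{2} - 81\right) 130 - 22 = \left(-36 + 81 - 81\right) 130 - 22 = \left(-36\right) 130 - 22 = -4680 - 22 = -4702$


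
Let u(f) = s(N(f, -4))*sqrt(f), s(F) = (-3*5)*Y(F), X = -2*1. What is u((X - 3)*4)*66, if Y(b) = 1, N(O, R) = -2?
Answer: -1980*I*sqrt(5) ≈ -4427.4*I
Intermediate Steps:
X = -2
s(F) = -15 (s(F) = -3*5*1 = -15*1 = -15)
u(f) = -15*sqrt(f)
u((X - 3)*4)*66 = -15*2*sqrt(-2 - 3)*66 = -15*2*I*sqrt(5)*66 = -30*I*sqrt(5)*66 = -1980*I*sqrt(5)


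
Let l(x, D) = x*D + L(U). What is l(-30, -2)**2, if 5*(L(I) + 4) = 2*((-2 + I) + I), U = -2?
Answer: 71824/25 ≈ 2873.0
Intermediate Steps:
L(I) = -24/5 + 4*I/5 (L(I) = -4 + (2*((-2 + I) + I))/5 = -4 + (2*(-2 + 2*I))/5 = -4 + (-4 + 4*I)/5 = -4 + (-4/5 + 4*I/5) = -24/5 + 4*I/5)
l(x, D) = -32/5 + D*x (l(x, D) = x*D + (-24/5 + (4/5)*(-2)) = D*x + (-24/5 - 8/5) = D*x - 32/5 = -32/5 + D*x)
l(-30, -2)**2 = (-32/5 - 2*(-30))**2 = (-32/5 + 60)**2 = (268/5)**2 = 71824/25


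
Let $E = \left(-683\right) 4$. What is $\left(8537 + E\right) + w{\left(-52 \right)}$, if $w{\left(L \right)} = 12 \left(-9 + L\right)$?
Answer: $5073$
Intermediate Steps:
$E = -2732$
$w{\left(L \right)} = -108 + 12 L$
$\left(8537 + E\right) + w{\left(-52 \right)} = \left(8537 - 2732\right) + \left(-108 + 12 \left(-52\right)\right) = 5805 - 732 = 5073$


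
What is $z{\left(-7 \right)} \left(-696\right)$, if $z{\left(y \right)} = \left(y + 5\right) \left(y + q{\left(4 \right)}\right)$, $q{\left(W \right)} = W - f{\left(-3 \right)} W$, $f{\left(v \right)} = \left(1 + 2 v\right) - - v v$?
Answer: $-26448$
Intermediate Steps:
$f{\left(v \right)} = 1 + v^{2} + 2 v$ ($f{\left(v \right)} = \left(1 + 2 v\right) - - v^{2} = \left(1 + 2 v\right) + v^{2} = 1 + v^{2} + 2 v$)
$q{\left(W \right)} = - 3 W$ ($q{\left(W \right)} = W - \left(1 + \left(-3\right)^{2} + 2 \left(-3\right)\right) W = W - \left(1 + 9 - 6\right) W = W - 4 W = - 3 W$)
$z{\left(y \right)} = \left(-12 + y\right) \left(5 + y\right)$ ($z{\left(y \right)} = \left(y + 5\right) \left(y - 12\right) = \left(5 + y\right) \left(y - 12\right) = \left(5 + y\right) \left(-12 + y\right) = \left(-12 + y\right) \left(5 + y\right)$)
$z{\left(-7 \right)} \left(-696\right) = \left(-60 + \left(-7\right)^{2} - -49\right) \left(-696\right) = \left(-60 + 49 + 49\right) \left(-696\right) = 38 \left(-696\right) = -26448$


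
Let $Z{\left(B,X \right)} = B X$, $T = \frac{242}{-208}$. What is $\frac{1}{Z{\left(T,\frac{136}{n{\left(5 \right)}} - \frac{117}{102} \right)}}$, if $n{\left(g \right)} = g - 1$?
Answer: $- \frac{3536}{135157} \approx -0.026162$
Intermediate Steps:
$n{\left(g \right)} = -1 + g$ ($n{\left(g \right)} = g - 1 = -1 + g$)
$T = - \frac{121}{104}$ ($T = 242 \left(- \frac{1}{208}\right) = - \frac{121}{104} \approx -1.1635$)
$\frac{1}{Z{\left(T,\frac{136}{n{\left(5 \right)}} - \frac{117}{102} \right)}} = \frac{1}{\left(- \frac{121}{104}\right) \left(\frac{136}{-1 + 5} - \frac{117}{102}\right)} = \frac{1}{\left(- \frac{121}{104}\right) \left(\frac{136}{4} - \frac{39}{34}\right)} = \frac{1}{\left(- \frac{121}{104}\right) \left(136 \cdot \frac{1}{4} - \frac{39}{34}\right)} = \frac{1}{\left(- \frac{121}{104}\right) \left(34 - \frac{39}{34}\right)} = \frac{1}{\left(- \frac{121}{104}\right) \frac{1117}{34}} = \frac{1}{- \frac{135157}{3536}} = - \frac{3536}{135157}$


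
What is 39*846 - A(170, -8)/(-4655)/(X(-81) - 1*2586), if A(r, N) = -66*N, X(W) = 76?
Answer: 192751772586/5842025 ≈ 32994.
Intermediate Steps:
39*846 - A(170, -8)/(-4655)/(X(-81) - 1*2586) = 39*846 - -66*(-8)/(-4655)/(76 - 1*2586) = 32994 - 528*(-1/4655)/(76 - 2586) = 32994 - (-528)/(4655*(-2510)) = 32994 - (-528)*(-1)/(4655*2510) = 32994 - 1*264/5842025 = 32994 - 264/5842025 = 192751772586/5842025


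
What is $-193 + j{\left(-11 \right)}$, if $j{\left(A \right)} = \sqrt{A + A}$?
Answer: $-193 + i \sqrt{22} \approx -193.0 + 4.6904 i$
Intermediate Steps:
$j{\left(A \right)} = \sqrt{2} \sqrt{A}$ ($j{\left(A \right)} = \sqrt{2 A} = \sqrt{2} \sqrt{A}$)
$-193 + j{\left(-11 \right)} = -193 + \sqrt{2} \sqrt{-11} = -193 + \sqrt{2} i \sqrt{11} = -193 + i \sqrt{22}$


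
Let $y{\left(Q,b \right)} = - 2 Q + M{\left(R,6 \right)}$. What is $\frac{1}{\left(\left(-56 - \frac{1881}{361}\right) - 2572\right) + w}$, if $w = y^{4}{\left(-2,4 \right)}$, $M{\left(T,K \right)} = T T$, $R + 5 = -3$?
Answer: $\frac{19}{406196113} \approx 4.6775 \cdot 10^{-8}$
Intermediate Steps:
$R = -8$ ($R = -5 - 3 = -8$)
$M{\left(T,K \right)} = T^{2}$
$y{\left(Q,b \right)} = 64 - 2 Q$ ($y{\left(Q,b \right)} = - 2 Q + \left(-8\right)^{2} = - 2 Q + 64 = 64 - 2 Q$)
$w = 21381376$ ($w = \left(64 - -4\right)^{4} = \left(64 + 4\right)^{4} = 68^{4} = 21381376$)
$\frac{1}{\left(\left(-56 - \frac{1881}{361}\right) - 2572\right) + w} = \frac{1}{\left(\left(-56 - \frac{1881}{361}\right) - 2572\right) + 21381376} = \frac{1}{\left(\left(-56 - \frac{99}{19}\right) - 2572\right) + 21381376} = \frac{1}{\left(- \frac{1163}{19} - 2572\right) + 21381376} = \frac{1}{- \frac{50031}{19} + 21381376} = \frac{1}{\frac{406196113}{19}} = \frac{19}{406196113}$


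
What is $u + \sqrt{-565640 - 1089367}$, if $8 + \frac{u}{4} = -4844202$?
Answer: $-19376840 + i \sqrt{1655007} \approx -1.9377 \cdot 10^{7} + 1286.5 i$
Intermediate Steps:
$u = -19376840$ ($u = -32 + 4 \left(-4844202\right) = -32 - 19376808 = -19376840$)
$u + \sqrt{-565640 - 1089367} = -19376840 + \sqrt{-565640 - 1089367} = -19376840 + \sqrt{-1655007} = -19376840 + i \sqrt{1655007}$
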